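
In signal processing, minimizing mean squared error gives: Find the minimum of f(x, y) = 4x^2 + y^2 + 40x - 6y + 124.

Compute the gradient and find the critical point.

f(x,y) = 4x^2 + y^2 + 40x - 6y + 124
df/dx = 8x + (40) = 0  =>  x = -5
df/dy = 2y + (-6) = 0  =>  y = 3
f(-5, 3) = 4*(-5)^2 + 1*(3)^2 + 40*(-5) + -6*(3) + 124 = 15
Hessian is diagonal with entries 8, 2 > 0, so this is a minimum.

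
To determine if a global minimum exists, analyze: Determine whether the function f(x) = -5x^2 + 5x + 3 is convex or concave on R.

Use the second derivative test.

f(x) = -5x^2 + 5x + 3
f'(x) = -10x + 5
f''(x) = -10
Since f''(x) = -10 < 0 for all x, f is concave on R.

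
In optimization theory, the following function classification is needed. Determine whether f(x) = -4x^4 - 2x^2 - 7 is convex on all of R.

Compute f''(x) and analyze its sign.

f(x) = -4x^4 - 2x^2 - 7
f'(x) = -16x^3 + -4x
f''(x) = -48x^2 + -4
f''(x) = -48x^2 + -4 <= -4 < 0 for all x
Therefore, f is concave on R.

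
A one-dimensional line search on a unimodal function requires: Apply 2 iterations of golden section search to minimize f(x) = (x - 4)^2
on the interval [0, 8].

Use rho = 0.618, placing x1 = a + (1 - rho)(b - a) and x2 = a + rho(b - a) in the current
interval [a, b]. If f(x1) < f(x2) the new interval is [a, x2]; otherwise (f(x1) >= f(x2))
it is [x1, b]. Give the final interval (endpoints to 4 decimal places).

Golden section search for min of f(x) = (x - 4)^2 on [0, 8].
Each step: x1 = a + (1 - rho)(b - a), x2 = a + rho(b - a); if f(x1) < f(x2) keep [a, x2], otherwise keep [x1, b].
Step 1: [0.0000, 8.0000], x1=3.0560 (f=0.8911), x2=4.9440 (f=0.8911); f(x1) = f(x2) (tie, not '<') => keep [3.0560, 8.0000]
Step 2: [3.0560, 8.0000], x1=4.9446 (f=0.8923), x2=6.1114 (f=4.4580); f(x1) < f(x2) => keep [3.0560, 6.1114]
Final interval: [3.0560, 6.1114]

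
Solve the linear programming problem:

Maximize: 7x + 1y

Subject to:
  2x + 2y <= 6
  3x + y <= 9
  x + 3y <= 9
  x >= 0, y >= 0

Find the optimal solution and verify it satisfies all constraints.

Feasible vertices: (0, 0), (0, 3), (3, 0)
Objective 7x + 1y at each vertex:
  (0, 0): 0
  (0, 3): 3
  (3, 0): 21
Maximum is 21 at (3, 0).
Verify constraints at (x, y) = (3, 0):
  2*3 + 2*0 = 6 <= 6 (active)
  3*3 + 1*0 = 9 <= 9 (active)
  1*3 + 3*0 = 3 <= 9
  x = 3 >= 0, y = 0 >= 0. All constraints satisfied.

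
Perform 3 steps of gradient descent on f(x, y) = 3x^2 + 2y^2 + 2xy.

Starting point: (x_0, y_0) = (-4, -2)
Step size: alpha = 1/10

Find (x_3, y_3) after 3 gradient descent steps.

f(x,y) = 3x^2 + 2y^2 + 2xy
grad_x = 6x + 2y, grad_y = 4y + 2x
Step 1: grad = (-28, -16), (-6/5, -2/5)
Step 2: grad = (-8, -4), (-2/5, 0)
Step 3: grad = (-12/5, -4/5), (-4/25, 2/25)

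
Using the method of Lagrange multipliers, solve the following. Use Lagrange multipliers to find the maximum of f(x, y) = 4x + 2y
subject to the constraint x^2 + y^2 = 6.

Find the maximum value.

Set up Lagrange conditions: grad f = lambda * grad g
  4 = 2*lambda*x
  2 = 2*lambda*y
From these: x/y = 4/2, so x = 4t, y = 2t for some t.
Substitute into constraint: (4t)^2 + (2t)^2 = 6
  t^2 * 20 = 6
  t = sqrt(6/20)
Maximum = 4*x + 2*y = (4^2 + 2^2)*t = 20 * sqrt(6/20) = sqrt(120)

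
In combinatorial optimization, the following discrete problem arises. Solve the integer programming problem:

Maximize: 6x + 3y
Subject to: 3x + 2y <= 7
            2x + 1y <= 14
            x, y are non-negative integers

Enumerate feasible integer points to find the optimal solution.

Constraint 1: 3x + 2y <= 7
Constraint 2: 2x + 1y <= 14
Feasible x range (need y >= 0): 0 <= x <= min(7/3, 14/2) => x in {0, ..., 2}.
Enumerate feasible integer points row by row (the coefficient of y is 3 > 0, so for each x the largest feasible y gives the best value):
  x = 0: y <= min((7 - 3*0)/2, (14 - 2*0)/1) => y in {0, ..., 3}; best 6*0 + 3*3 = 9
  x = 1: y <= min((7 - 3*1)/2, (14 - 2*1)/1) => y in {0, ..., 2}; best 6*1 + 3*2 = 12
  x = 2: y <= min((7 - 3*2)/2, (14 - 2*2)/1) => y in {0}; best 6*2 + 3*0 = 12
The maximum 6x + 3y = 12 is achieved at x = 1, y = 2.
(The same value 12 is also attained at (2, 0).)
Check: 3*1 + 2*2 = 7 <= 7 and 2*1 + 1*2 = 4 <= 14.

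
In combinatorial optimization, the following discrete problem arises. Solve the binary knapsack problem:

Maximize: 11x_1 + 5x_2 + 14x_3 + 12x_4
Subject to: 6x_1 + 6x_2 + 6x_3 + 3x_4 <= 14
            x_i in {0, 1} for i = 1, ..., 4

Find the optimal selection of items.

Items: item 1 (v=11, w=6), item 2 (v=5, w=6), item 3 (v=14, w=6), item 4 (v=12, w=3)
Capacity: 14
Checking all 16 subsets (w = total weight, v = total value):
  {}: w = 0, v = 0
  {1}: w = 6, v = 11
  {2}: w = 6, v = 5
  {3}: w = 6, v = 14
  {4}: w = 3, v = 12
  {1, 2}: w = 12, v = 16
  {1, 3}: w = 12, v = 25
  {1, 4}: w = 9, v = 23
  {2, 3}: w = 12, v = 19
  {2, 4}: w = 9, v = 17
  {3, 4}: w = 9, v = 26
  {1, 2, 3}: w = 18 > 14, infeasible
  {1, 2, 4}: w = 15 > 14, infeasible
  {1, 3, 4}: w = 15 > 14, infeasible
  {2, 3, 4}: w = 15 > 14, infeasible
  {1, 2, 3, 4}: w = 21 > 14, infeasible
Best feasible subset: items [3, 4]
Total weight: 9 <= 14, total value: 26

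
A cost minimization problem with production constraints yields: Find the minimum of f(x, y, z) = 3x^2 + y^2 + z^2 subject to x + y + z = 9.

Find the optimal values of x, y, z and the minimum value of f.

Using Lagrange multipliers on f = 3x^2 + y^2 + z^2 with constraint x + y + z = 9:
Conditions: 2*3*x = lambda, 2*1*y = lambda, 2*1*z = lambda
So x = lambda/6, y = lambda/2, z = lambda/2
Substituting into constraint: lambda * (7/6) = 9
lambda = 54/7
x = 9/7, y = 27/7, z = 27/7
Minimum value = 243/7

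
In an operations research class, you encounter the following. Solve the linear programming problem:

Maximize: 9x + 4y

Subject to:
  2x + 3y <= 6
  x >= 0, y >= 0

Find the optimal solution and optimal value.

The feasible region has vertices at [(0, 0), (3, 0), (0, 2)].
Checking objective 9x + 4y at each vertex:
  (0, 0): 9*0 + 4*0 = 0
  (3, 0): 9*3 + 4*0 = 27
  (0, 2): 9*0 + 4*2 = 8
Maximum is 27 at (3, 0).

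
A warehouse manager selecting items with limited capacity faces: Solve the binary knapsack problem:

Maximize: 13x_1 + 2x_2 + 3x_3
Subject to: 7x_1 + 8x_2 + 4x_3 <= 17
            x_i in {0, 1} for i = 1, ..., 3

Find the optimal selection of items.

Items: item 1 (v=13, w=7), item 2 (v=2, w=8), item 3 (v=3, w=4)
Capacity: 17
Checking all 8 subsets (w = total weight, v = total value):
  {}: w = 0, v = 0
  {1}: w = 7, v = 13
  {2}: w = 8, v = 2
  {3}: w = 4, v = 3
  {1, 2}: w = 15, v = 15
  {1, 3}: w = 11, v = 16
  {2, 3}: w = 12, v = 5
  {1, 2, 3}: w = 19 > 17, infeasible
Best feasible subset: items [1, 3]
Total weight: 11 <= 17, total value: 16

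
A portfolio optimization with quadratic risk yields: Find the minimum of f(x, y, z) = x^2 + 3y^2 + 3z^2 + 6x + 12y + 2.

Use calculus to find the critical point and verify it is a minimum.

f(x,y,z) = x^2 + 3y^2 + 3z^2 + 6x + 12y + 2
df/dx = 2x + (6) = 0 => x = -3
df/dy = 6y + (12) = 0 => y = -2
df/dz = 6z + (0) = 0 => z = 0
f(-3,-2,0) = 1*(-3)^2 + 3*(-2)^2 + 3*(0)^2 + 6*(-3) + 12*(-2) + 2 = -19
Hessian is diagonal with entries 2, 6, 6 > 0, confirmed minimum.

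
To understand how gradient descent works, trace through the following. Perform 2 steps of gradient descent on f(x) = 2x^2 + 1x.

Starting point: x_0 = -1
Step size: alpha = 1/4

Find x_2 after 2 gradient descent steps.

f(x) = 2x^2 + 1x, f'(x) = 4x + (1)
Step 1: f'(-1) = -3, x_1 = -1 - 1/4 * -3 = -1/4
Step 2: f'(-1/4) = 0, x_2 = -1/4 - 1/4 * 0 = -1/4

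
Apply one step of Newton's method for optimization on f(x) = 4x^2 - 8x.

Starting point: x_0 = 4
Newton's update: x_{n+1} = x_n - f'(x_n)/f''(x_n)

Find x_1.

f(x) = 4x^2 - 8x
f'(x) = 8x + (-8), f''(x) = 8
Newton step: x_1 = x_0 - f'(x_0)/f''(x_0)
f'(4) = 24
x_1 = 4 - 24/8 = 1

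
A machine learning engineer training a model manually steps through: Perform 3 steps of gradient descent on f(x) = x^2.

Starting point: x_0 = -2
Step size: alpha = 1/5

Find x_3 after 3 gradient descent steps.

f(x) = x^2, f'(x) = 2x + (0)
Step 1: f'(-2) = -4, x_1 = -2 - 1/5 * -4 = -6/5
Step 2: f'(-6/5) = -12/5, x_2 = -6/5 - 1/5 * -12/5 = -18/25
Step 3: f'(-18/25) = -36/25, x_3 = -18/25 - 1/5 * -36/25 = -54/125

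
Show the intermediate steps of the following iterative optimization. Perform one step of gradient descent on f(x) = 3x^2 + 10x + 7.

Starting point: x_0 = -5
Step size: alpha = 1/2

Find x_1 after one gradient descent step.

f(x) = 3x^2 + 10x + 7
f'(x) = 6x + 10
f'(-5) = 6*-5 + (10) = -20
x_1 = x_0 - alpha * f'(x_0) = -5 - 1/2 * -20 = 5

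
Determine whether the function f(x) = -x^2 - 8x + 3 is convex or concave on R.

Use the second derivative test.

f(x) = -x^2 - 8x + 3
f'(x) = -2x - 8
f''(x) = -2
Since f''(x) = -2 < 0 for all x, f is concave on R.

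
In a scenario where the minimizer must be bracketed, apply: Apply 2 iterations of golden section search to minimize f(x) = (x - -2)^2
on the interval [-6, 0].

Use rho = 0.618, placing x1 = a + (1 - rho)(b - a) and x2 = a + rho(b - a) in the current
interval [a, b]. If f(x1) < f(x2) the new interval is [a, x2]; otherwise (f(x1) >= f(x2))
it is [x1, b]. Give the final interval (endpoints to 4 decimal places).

Golden section search for min of f(x) = (x - -2)^2 on [-6, 0].
Each step: x1 = a + (1 - rho)(b - a), x2 = a + rho(b - a); if f(x1) < f(x2) keep [a, x2], otherwise keep [x1, b].
Step 1: [-6.0000, 0.0000], x1=-3.7080 (f=2.9173), x2=-2.2920 (f=0.0853); f(x1) > f(x2) => keep [-3.7080, 0.0000]
Step 2: [-3.7080, 0.0000], x1=-2.2915 (f=0.0850), x2=-1.4165 (f=0.3405); f(x1) < f(x2) => keep [-3.7080, -1.4165]
Final interval: [-3.7080, -1.4165]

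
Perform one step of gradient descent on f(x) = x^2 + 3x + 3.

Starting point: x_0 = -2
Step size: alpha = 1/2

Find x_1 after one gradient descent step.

f(x) = x^2 + 3x + 3
f'(x) = 2x + 3
f'(-2) = 2*-2 + (3) = -1
x_1 = x_0 - alpha * f'(x_0) = -2 - 1/2 * -1 = -3/2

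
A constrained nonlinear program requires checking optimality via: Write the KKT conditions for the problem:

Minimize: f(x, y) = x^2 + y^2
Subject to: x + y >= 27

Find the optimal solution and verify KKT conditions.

KKT conditions for min x^2 + y^2 s.t. x + y >= 27:
Stationarity: 2x = mu, 2y = mu
So x = y = mu/2.
Complementary slackness: mu*(x + y - 27) = 0
Primal feasibility: x + y >= 27; dual feasibility: mu >= 0
If mu = 0 then x = y = 0, but 0 + 0 < 27 is infeasible, so the constraint is active.
Constraint active: x + y = 2*(mu/2) = 27 => mu = 27
x = y = 27/2, f = 729/2
Verify: stationarity 2*(27/2) = 27 = mu; primal 27/2 + 27/2 = 27 >= 27; dual mu = 27 >= 0; complementary slackness 27*(27 - 27) = 0. All KKT conditions hold.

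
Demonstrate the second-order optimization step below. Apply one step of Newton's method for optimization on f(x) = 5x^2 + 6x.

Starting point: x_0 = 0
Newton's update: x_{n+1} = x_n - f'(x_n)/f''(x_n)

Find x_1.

f(x) = 5x^2 + 6x
f'(x) = 10x + (6), f''(x) = 10
Newton step: x_1 = x_0 - f'(x_0)/f''(x_0)
f'(0) = 6
x_1 = 0 - 6/10 = -3/5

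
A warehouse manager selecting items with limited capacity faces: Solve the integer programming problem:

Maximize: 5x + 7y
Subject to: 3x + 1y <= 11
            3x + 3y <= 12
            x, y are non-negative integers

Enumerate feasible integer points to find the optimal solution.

Constraint 1: 3x + 1y <= 11
Constraint 2: 3x + 3y <= 12
Feasible x range (need y >= 0): 0 <= x <= min(11/3, 12/3) => x in {0, ..., 3}.
Enumerate feasible integer points row by row (the coefficient of y is 7 > 0, so for each x the largest feasible y gives the best value):
  x = 0: y <= min((11 - 3*0)/1, (12 - 3*0)/3) => y in {0, ..., 4}; best 5*0 + 7*4 = 28
  x = 1: y <= min((11 - 3*1)/1, (12 - 3*1)/3) => y in {0, ..., 3}; best 5*1 + 7*3 = 26
  x = 2: y <= min((11 - 3*2)/1, (12 - 3*2)/3) => y in {0, ..., 2}; best 5*2 + 7*2 = 24
  x = 3: y <= min((11 - 3*3)/1, (12 - 3*3)/3) => y in {0, ..., 1}; best 5*3 + 7*1 = 22
The maximum 5x + 7y = 28 is achieved at x = 0, y = 4.
Check: 3*0 + 1*4 = 4 <= 11 and 3*0 + 3*4 = 12 <= 12.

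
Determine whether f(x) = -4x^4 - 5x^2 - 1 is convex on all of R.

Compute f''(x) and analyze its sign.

f(x) = -4x^4 - 5x^2 - 1
f'(x) = -16x^3 + -10x
f''(x) = -48x^2 + -10
f''(x) = -48x^2 + -10 <= -10 < 0 for all x
Therefore, f is concave on R.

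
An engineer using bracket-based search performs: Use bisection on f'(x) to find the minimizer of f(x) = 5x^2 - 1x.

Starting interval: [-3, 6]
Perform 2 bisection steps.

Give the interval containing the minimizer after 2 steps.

Finding critical point of f(x) = 5x^2 - 1x using bisection on f'(x) = 10x + -1.
f'(x) = 0 when x = 1/10.
Starting interval: [-3, 6]
Step 1: mid = 3/2, f'(mid) = 14, new interval = [-3, 3/2]
Step 2: mid = -3/4, f'(mid) = -17/2, new interval = [-3/4, 3/2]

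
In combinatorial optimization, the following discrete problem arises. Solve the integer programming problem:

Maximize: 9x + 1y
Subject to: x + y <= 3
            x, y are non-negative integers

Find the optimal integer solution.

Objective: 9x + 1y, constraint: x + y <= 3
Coefficient of x is 9 >= coefficient of y is 1, so allocate the entire budget to x.
Optimal: x = 3, y = 0, value = 27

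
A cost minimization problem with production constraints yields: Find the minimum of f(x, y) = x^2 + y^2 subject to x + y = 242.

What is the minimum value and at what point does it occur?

Substitute y = 242 - x into f(x,y) = x^2 + y^2:
g(x) = x^2 + (242 - x)^2 = 2x^2 - 484x + 58564
g'(x) = 4x - 484 = 0  =>  x = 121
y = 242 - 121 = 121
Minimum value = 121^2 + 121^2 = 29282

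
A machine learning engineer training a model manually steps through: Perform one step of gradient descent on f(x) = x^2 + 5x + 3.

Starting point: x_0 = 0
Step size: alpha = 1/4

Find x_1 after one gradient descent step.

f(x) = x^2 + 5x + 3
f'(x) = 2x + 5
f'(0) = 2*0 + (5) = 5
x_1 = x_0 - alpha * f'(x_0) = 0 - 1/4 * 5 = -5/4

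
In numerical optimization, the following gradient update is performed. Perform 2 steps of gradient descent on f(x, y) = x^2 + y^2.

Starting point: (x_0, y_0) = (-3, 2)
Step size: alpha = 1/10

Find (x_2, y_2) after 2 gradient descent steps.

f(x,y) = x^2 + y^2
grad_x = 2x + 0y, grad_y = 2y + 0x
Step 1: grad = (-6, 4), (-12/5, 8/5)
Step 2: grad = (-24/5, 16/5), (-48/25, 32/25)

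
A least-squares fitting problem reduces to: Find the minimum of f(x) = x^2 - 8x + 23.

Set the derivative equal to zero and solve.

f(x) = x^2 - 8x + 23
f'(x) = 2x + (-8) = 0
x = 8/2 = 4
f(4) = 7
Since f''(x) = 2 > 0, this is a minimum.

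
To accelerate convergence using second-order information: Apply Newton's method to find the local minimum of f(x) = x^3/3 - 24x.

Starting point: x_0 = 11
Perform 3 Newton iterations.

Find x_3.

f(x) = x^3/3 - 24x
f'(x) = x^2 - 24, f''(x) = 2x
Newton update: x_{n+1} = x_n - (x_n^2 - 24)/(2*x_n)
Step 1: x_0 = 11, f'=97, f''=22, x_1 = 145/22
Step 2: x_1 = 145/22, f'=9409/484, f''=145/11, x_2 = 32641/6380
Step 3: x_2 = 32641/6380, f'=88529281/40704400, f''=32641/3190, x_3 = 2042340481/416499160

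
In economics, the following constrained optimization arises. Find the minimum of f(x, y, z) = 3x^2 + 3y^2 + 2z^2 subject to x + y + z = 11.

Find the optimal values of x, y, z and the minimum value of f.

Using Lagrange multipliers on f = 3x^2 + 3y^2 + 2z^2 with constraint x + y + z = 11:
Conditions: 2*3*x = lambda, 2*3*y = lambda, 2*2*z = lambda
So x = lambda/6, y = lambda/6, z = lambda/4
Substituting into constraint: lambda * (7/12) = 11
lambda = 132/7
x = 22/7, y = 22/7, z = 33/7
Minimum value = 726/7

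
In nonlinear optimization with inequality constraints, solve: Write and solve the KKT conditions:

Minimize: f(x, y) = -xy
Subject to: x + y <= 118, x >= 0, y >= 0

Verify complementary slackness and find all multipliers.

Problem: min -xy s.t. x + y <= 118 (multiplier lambda), x >= 0 (mu_x), y >= 0 (mu_y)
KKT stationarity: -y + lambda - mu_x = 0, -x + lambda - mu_y = 0, with lambda, mu_x, mu_y >= 0
Complementary slackness: lambda*(x + y - 118) = 0, mu_x*x = 0, mu_y*y = 0
If lambda = 0: y = -mu_x <= 0 and x = -mu_y <= 0 force x = y = 0 with f = 0; but x = y = 59 is feasible with f = -3481 < 0, so this is not the minimum. Hence lambda > 0 and x + y = 118.
Try x > 0, y > 0 (so mu_x = mu_y = 0): y = lambda, x = lambda => x = y = lambda
x + y = 118 => 2*lambda = 118 => lambda = 59
x* = y* = 59 > 0, consistent with mu_x = mu_y = 0.
(Any feasible point with x = 0 or y = 0 has f = 0 > -3481, so the minimum is not on those boundaries.)
min(-xy) = -3481 (i.e. max xy = 3481)
Multipliers: lambda = 59, mu_x = 0, mu_y = 0
Complementary slackness: lambda*(x + y - 118) = 59*(59 + 59 - 118) = 0, mu_x*x = 0*59 = 0, mu_y*y = 0*59 = 0. Satisfied.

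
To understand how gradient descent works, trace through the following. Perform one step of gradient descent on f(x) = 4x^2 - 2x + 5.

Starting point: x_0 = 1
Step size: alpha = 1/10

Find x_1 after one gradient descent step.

f(x) = 4x^2 - 2x + 5
f'(x) = 8x - 2
f'(1) = 8*1 + (-2) = 6
x_1 = x_0 - alpha * f'(x_0) = 1 - 1/10 * 6 = 2/5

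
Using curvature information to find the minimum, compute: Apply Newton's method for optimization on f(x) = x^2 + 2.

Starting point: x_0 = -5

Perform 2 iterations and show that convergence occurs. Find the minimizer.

f(x) = x^2 + 2, f'(x) = 2x + (0), f''(x) = 2
Step 1: f'(-5) = -10, x_1 = -5 - -10/2 = 0
Step 2: f'(0) = 0, x_2 = 0 (converged)
Newton's method converges in 1 step for quadratics.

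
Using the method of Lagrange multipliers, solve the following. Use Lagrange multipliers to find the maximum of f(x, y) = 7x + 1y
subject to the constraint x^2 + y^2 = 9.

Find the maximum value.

Set up Lagrange conditions: grad f = lambda * grad g
  7 = 2*lambda*x
  1 = 2*lambda*y
From these: x/y = 7/1, so x = 7t, y = 1t for some t.
Substitute into constraint: (7t)^2 + (1t)^2 = 9
  t^2 * 50 = 9
  t = sqrt(9/50)
Maximum = 7*x + 1*y = (7^2 + 1^2)*t = 50 * sqrt(9/50) = sqrt(450)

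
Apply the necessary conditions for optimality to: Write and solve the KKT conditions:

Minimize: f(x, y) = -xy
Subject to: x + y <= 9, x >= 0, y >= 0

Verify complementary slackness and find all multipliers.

Problem: min -xy s.t. x + y <= 9 (multiplier lambda), x >= 0 (mu_x), y >= 0 (mu_y)
KKT stationarity: -y + lambda - mu_x = 0, -x + lambda - mu_y = 0, with lambda, mu_x, mu_y >= 0
Complementary slackness: lambda*(x + y - 9) = 0, mu_x*x = 0, mu_y*y = 0
If lambda = 0: y = -mu_x <= 0 and x = -mu_y <= 0 force x = y = 0 with f = 0; but x = y = 9/2 is feasible with f = -81/4 < 0, so this is not the minimum. Hence lambda > 0 and x + y = 9.
Try x > 0, y > 0 (so mu_x = mu_y = 0): y = lambda, x = lambda => x = y = lambda
x + y = 9 => 2*lambda = 9 => lambda = 9/2
x* = y* = 9/2 > 0, consistent with mu_x = mu_y = 0.
(Any feasible point with x = 0 or y = 0 has f = 0 > -81/4, so the minimum is not on those boundaries.)
min(-xy) = -81/4 (i.e. max xy = 81/4)
Multipliers: lambda = 9/2, mu_x = 0, mu_y = 0
Complementary slackness: lambda*(x + y - 9) = 9/2*(9/2 + 9/2 - 9) = 0, mu_x*x = 0*9/2 = 0, mu_y*y = 0*9/2 = 0. Satisfied.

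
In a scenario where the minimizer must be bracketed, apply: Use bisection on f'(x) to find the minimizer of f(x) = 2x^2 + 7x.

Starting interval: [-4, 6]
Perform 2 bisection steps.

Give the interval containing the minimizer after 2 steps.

Finding critical point of f(x) = 2x^2 + 7x using bisection on f'(x) = 4x + 7.
f'(x) = 0 when x = -7/4.
Starting interval: [-4, 6]
Step 1: mid = 1, f'(mid) = 11, new interval = [-4, 1]
Step 2: mid = -3/2, f'(mid) = 1, new interval = [-4, -3/2]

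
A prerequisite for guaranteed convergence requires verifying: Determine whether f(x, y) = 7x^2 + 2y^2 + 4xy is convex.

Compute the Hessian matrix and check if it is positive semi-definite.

f(x,y) = 7x^2 + 2y^2 + 4xy
Hessian H = [[14, 4], [4, 4]]
trace(H) = 18, det(H) = 40
Eigenvalues: (18 +/- sqrt(164)) / 2 = 15.4, 2.597
Since both eigenvalues > 0, f is convex.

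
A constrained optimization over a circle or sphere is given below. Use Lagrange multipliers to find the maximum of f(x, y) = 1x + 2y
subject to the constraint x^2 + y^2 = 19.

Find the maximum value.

Set up Lagrange conditions: grad f = lambda * grad g
  1 = 2*lambda*x
  2 = 2*lambda*y
From these: x/y = 1/2, so x = 1t, y = 2t for some t.
Substitute into constraint: (1t)^2 + (2t)^2 = 19
  t^2 * 5 = 19
  t = sqrt(19/5)
Maximum = 1*x + 2*y = (1^2 + 2^2)*t = 5 * sqrt(19/5) = sqrt(95)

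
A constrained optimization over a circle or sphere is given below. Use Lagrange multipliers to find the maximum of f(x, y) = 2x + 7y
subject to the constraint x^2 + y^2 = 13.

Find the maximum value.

Set up Lagrange conditions: grad f = lambda * grad g
  2 = 2*lambda*x
  7 = 2*lambda*y
From these: x/y = 2/7, so x = 2t, y = 7t for some t.
Substitute into constraint: (2t)^2 + (7t)^2 = 13
  t^2 * 53 = 13
  t = sqrt(13/53)
Maximum = 2*x + 7*y = (2^2 + 7^2)*t = 53 * sqrt(13/53) = sqrt(689)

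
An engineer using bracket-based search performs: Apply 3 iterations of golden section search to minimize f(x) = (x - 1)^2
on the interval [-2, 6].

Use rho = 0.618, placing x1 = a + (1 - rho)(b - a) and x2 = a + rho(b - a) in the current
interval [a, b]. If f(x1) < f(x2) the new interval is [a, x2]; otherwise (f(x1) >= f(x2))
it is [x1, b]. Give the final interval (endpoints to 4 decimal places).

Golden section search for min of f(x) = (x - 1)^2 on [-2, 6].
Each step: x1 = a + (1 - rho)(b - a), x2 = a + rho(b - a); if f(x1) < f(x2) keep [a, x2], otherwise keep [x1, b].
Step 1: [-2.0000, 6.0000], x1=1.0560 (f=0.0031), x2=2.9440 (f=3.7791); f(x1) < f(x2) => keep [-2.0000, 2.9440]
Step 2: [-2.0000, 2.9440], x1=-0.1114 (f=1.2352), x2=1.0554 (f=0.0031); f(x1) > f(x2) => keep [-0.1114, 2.9440]
Step 3: [-0.1114, 2.9440], x1=1.0558 (f=0.0031), x2=1.7768 (f=0.6035); f(x1) < f(x2) => keep [-0.1114, 1.7768]
Final interval: [-0.1114, 1.7768]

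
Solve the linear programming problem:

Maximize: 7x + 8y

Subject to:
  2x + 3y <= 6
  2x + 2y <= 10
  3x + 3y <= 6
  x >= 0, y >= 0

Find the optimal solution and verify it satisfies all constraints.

Feasible vertices: (0, 0), (0, 2), (2, 0)
Objective 7x + 8y at each vertex:
  (0, 0): 0
  (0, 2): 16
  (2, 0): 14
Maximum is 16 at (0, 2).
Verify constraints at (x, y) = (0, 2):
  2*0 + 3*2 = 6 <= 6 (active)
  2*0 + 2*2 = 4 <= 10
  3*0 + 3*2 = 6 <= 6 (active)
  x = 0 >= 0, y = 2 >= 0. All constraints satisfied.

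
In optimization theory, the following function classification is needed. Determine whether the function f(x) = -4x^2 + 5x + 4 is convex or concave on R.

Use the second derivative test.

f(x) = -4x^2 + 5x + 4
f'(x) = -8x + 5
f''(x) = -8
Since f''(x) = -8 < 0 for all x, f is concave on R.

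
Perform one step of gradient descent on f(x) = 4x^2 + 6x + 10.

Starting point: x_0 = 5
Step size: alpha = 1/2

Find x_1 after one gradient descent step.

f(x) = 4x^2 + 6x + 10
f'(x) = 8x + 6
f'(5) = 8*5 + (6) = 46
x_1 = x_0 - alpha * f'(x_0) = 5 - 1/2 * 46 = -18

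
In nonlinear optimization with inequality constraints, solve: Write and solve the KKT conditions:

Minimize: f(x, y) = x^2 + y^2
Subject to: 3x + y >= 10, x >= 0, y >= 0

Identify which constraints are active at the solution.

KKT conditions for min x^2 + y^2 s.t. 3x + 1y >= 10, x >= 0, y >= 0:
Stationarity: 2x = mu*3 + mu_x, 2y = mu*1 + mu_y, with mu, mu_x, mu_y >= 0
Complementary slackness: mu*(3x + y - 10) = 0, mu_x*x = 0, mu_y*y = 0
(0, 0) is infeasible (3*0 + 1*0 < 10), so if mu = 0 stationarity would force x = mu_x/2 >= 0, y = mu_y/2 >= 0 with mu_x*x = mu_y*y = 0, i.e. x = y = 0: contradiction. Hence mu > 0 and 3x + y = 10 is active.
Try x > 0, y > 0 (so mu_x = mu_y = 0): x = 3*mu/2, y = 1*mu/2
Substitute: 3*(3*mu/2) + 1*(1*mu/2) = 10
  mu*10/2 = 10 => mu = 2
x* = 3 > 0, y* = 1 > 0, consistent with mu_x = mu_y = 0.
f is convex and the constraints are linear, so this KKT point is the global minimum.
f* = 10
Active constraints: 3x + y >= 10 (holds with equality, mu = 2 > 0); x >= 0 and y >= 0 are inactive (mu_x = mu_y = 0).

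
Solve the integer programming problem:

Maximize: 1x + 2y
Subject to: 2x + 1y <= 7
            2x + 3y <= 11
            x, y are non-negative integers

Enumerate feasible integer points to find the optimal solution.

Constraint 1: 2x + 1y <= 7
Constraint 2: 2x + 3y <= 11
Feasible x range (need y >= 0): 0 <= x <= min(7/2, 11/2) => x in {0, ..., 3}.
Enumerate feasible integer points row by row (the coefficient of y is 2 > 0, so for each x the largest feasible y gives the best value):
  x = 0: y <= min((7 - 2*0)/1, (11 - 2*0)/3) => y in {0, ..., 3}; best 1*0 + 2*3 = 6
  x = 1: y <= min((7 - 2*1)/1, (11 - 2*1)/3) => y in {0, ..., 3}; best 1*1 + 2*3 = 7
  x = 2: y <= min((7 - 2*2)/1, (11 - 2*2)/3) => y in {0, ..., 2}; best 1*2 + 2*2 = 6
  x = 3: y <= min((7 - 2*3)/1, (11 - 2*3)/3) => y in {0, ..., 1}; best 1*3 + 2*1 = 5
The maximum 1x + 2y = 7 is achieved at x = 1, y = 3.
Check: 2*1 + 1*3 = 5 <= 7 and 2*1 + 3*3 = 11 <= 11.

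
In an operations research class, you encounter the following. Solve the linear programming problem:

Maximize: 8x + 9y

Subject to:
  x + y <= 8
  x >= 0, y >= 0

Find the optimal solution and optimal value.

The feasible region has vertices at [(0, 0), (8, 0), (0, 8)].
Checking objective 8x + 9y at each vertex:
  (0, 0): 8*0 + 9*0 = 0
  (8, 0): 8*8 + 9*0 = 64
  (0, 8): 8*0 + 9*8 = 72
Maximum is 72 at (0, 8).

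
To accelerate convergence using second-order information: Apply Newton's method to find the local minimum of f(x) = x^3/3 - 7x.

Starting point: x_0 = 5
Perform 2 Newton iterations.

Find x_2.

f(x) = x^3/3 - 7x
f'(x) = x^2 - 7, f''(x) = 2x
Newton update: x_{n+1} = x_n - (x_n^2 - 7)/(2*x_n)
Step 1: x_0 = 5, f'=18, f''=10, x_1 = 16/5
Step 2: x_1 = 16/5, f'=81/25, f''=32/5, x_2 = 431/160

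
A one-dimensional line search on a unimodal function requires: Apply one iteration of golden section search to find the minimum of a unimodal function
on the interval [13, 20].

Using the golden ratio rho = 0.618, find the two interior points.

Golden section search on [13, 20].
Golden ratio rho = 0.618 (approx).
Interior points:
  x_1 = 13 + (1-0.618)*7 = 15.6740
  x_2 = 13 + 0.618*7 = 17.3260
Compare f(x_1) and f(x_2) to determine which subinterval to keep.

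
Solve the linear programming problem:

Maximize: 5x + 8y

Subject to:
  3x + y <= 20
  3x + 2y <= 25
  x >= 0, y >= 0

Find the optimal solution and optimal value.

Feasible vertices: (0, 0), (0, 25/2), (5, 5), (20/3, 0)
Objective 5x + 8y at each:
  (0, 0): 0
  (0, 25/2): 100
  (5, 5): 65
  (20/3, 0): 100/3
Maximum is 100 at (0, 25/2).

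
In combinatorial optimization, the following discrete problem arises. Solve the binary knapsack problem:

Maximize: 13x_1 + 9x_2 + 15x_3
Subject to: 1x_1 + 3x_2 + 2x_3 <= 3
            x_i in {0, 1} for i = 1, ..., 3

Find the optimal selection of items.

Items: item 1 (v=13, w=1), item 2 (v=9, w=3), item 3 (v=15, w=2)
Capacity: 3
Checking all 8 subsets (w = total weight, v = total value):
  {}: w = 0, v = 0
  {1}: w = 1, v = 13
  {2}: w = 3, v = 9
  {3}: w = 2, v = 15
  {1, 2}: w = 4 > 3, infeasible
  {1, 3}: w = 3, v = 28
  {2, 3}: w = 5 > 3, infeasible
  {1, 2, 3}: w = 6 > 3, infeasible
Best feasible subset: items [1, 3]
Total weight: 3 <= 3, total value: 28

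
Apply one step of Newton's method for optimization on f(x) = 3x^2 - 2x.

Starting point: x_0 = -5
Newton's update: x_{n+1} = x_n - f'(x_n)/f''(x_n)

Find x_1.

f(x) = 3x^2 - 2x
f'(x) = 6x + (-2), f''(x) = 6
Newton step: x_1 = x_0 - f'(x_0)/f''(x_0)
f'(-5) = -32
x_1 = -5 - -32/6 = 1/3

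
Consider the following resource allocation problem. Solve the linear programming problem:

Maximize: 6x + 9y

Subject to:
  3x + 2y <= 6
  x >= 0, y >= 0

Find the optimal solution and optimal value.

The feasible region has vertices at [(0, 0), (2, 0), (0, 3)].
Checking objective 6x + 9y at each vertex:
  (0, 0): 6*0 + 9*0 = 0
  (2, 0): 6*2 + 9*0 = 12
  (0, 3): 6*0 + 9*3 = 27
Maximum is 27 at (0, 3).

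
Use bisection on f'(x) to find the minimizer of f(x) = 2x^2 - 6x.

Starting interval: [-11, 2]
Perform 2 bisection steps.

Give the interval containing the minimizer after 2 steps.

Finding critical point of f(x) = 2x^2 - 6x using bisection on f'(x) = 4x + -6.
f'(x) = 0 when x = 3/2.
Starting interval: [-11, 2]
Step 1: mid = -9/2, f'(mid) = -24, new interval = [-9/2, 2]
Step 2: mid = -5/4, f'(mid) = -11, new interval = [-5/4, 2]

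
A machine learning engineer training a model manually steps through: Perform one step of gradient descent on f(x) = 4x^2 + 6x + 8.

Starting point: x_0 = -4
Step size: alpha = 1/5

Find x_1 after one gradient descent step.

f(x) = 4x^2 + 6x + 8
f'(x) = 8x + 6
f'(-4) = 8*-4 + (6) = -26
x_1 = x_0 - alpha * f'(x_0) = -4 - 1/5 * -26 = 6/5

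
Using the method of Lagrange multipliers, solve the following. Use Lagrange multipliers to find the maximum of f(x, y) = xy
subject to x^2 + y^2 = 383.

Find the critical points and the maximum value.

Lagrange conditions: y = 2*lambda*x and x = 2*lambda*y
If x = 0 then y = 0, violating the constraint, so x, y != 0.
Dividing: y/x = x/y => x^2 = y^2 => y = x or y = -x
Constraint: 2x^2 = 383 => x^2 = 383/2 => x = +/-sqrt(383/2)
Critical points: (sqrt(383/2), sqrt(383/2)), (-sqrt(383/2), -sqrt(383/2)), (sqrt(383/2), -sqrt(383/2)), (-sqrt(383/2), sqrt(383/2))
  y = x:  xy = x^2 = 383/2  at (sqrt(383/2), sqrt(383/2)) and (-sqrt(383/2), -sqrt(383/2))
  y = -x: xy = -x^2 = -383/2 at (sqrt(383/2), -sqrt(383/2)) and (-sqrt(383/2), sqrt(383/2))
Maximum xy = 383/2 at (sqrt(383/2), sqrt(383/2)) and (-sqrt(383/2), -sqrt(383/2))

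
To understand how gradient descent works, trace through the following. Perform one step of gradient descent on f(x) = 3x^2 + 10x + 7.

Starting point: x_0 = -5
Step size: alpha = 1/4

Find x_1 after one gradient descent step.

f(x) = 3x^2 + 10x + 7
f'(x) = 6x + 10
f'(-5) = 6*-5 + (10) = -20
x_1 = x_0 - alpha * f'(x_0) = -5 - 1/4 * -20 = 0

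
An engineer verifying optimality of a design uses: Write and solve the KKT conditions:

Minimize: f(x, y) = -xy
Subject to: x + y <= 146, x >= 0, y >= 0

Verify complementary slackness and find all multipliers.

Problem: min -xy s.t. x + y <= 146 (multiplier lambda), x >= 0 (mu_x), y >= 0 (mu_y)
KKT stationarity: -y + lambda - mu_x = 0, -x + lambda - mu_y = 0, with lambda, mu_x, mu_y >= 0
Complementary slackness: lambda*(x + y - 146) = 0, mu_x*x = 0, mu_y*y = 0
If lambda = 0: y = -mu_x <= 0 and x = -mu_y <= 0 force x = y = 0 with f = 0; but x = y = 73 is feasible with f = -5329 < 0, so this is not the minimum. Hence lambda > 0 and x + y = 146.
Try x > 0, y > 0 (so mu_x = mu_y = 0): y = lambda, x = lambda => x = y = lambda
x + y = 146 => 2*lambda = 146 => lambda = 73
x* = y* = 73 > 0, consistent with mu_x = mu_y = 0.
(Any feasible point with x = 0 or y = 0 has f = 0 > -5329, so the minimum is not on those boundaries.)
min(-xy) = -5329 (i.e. max xy = 5329)
Multipliers: lambda = 73, mu_x = 0, mu_y = 0
Complementary slackness: lambda*(x + y - 146) = 73*(73 + 73 - 146) = 0, mu_x*x = 0*73 = 0, mu_y*y = 0*73 = 0. Satisfied.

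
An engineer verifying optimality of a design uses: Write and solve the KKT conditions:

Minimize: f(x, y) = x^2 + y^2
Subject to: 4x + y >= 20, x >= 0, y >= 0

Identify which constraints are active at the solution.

KKT conditions for min x^2 + y^2 s.t. 4x + 1y >= 20, x >= 0, y >= 0:
Stationarity: 2x = mu*4 + mu_x, 2y = mu*1 + mu_y, with mu, mu_x, mu_y >= 0
Complementary slackness: mu*(4x + y - 20) = 0, mu_x*x = 0, mu_y*y = 0
(0, 0) is infeasible (4*0 + 1*0 < 20), so if mu = 0 stationarity would force x = mu_x/2 >= 0, y = mu_y/2 >= 0 with mu_x*x = mu_y*y = 0, i.e. x = y = 0: contradiction. Hence mu > 0 and 4x + y = 20 is active.
Try x > 0, y > 0 (so mu_x = mu_y = 0): x = 4*mu/2, y = 1*mu/2
Substitute: 4*(4*mu/2) + 1*(1*mu/2) = 20
  mu*17/2 = 20 => mu = 40/17
x* = 80/17 > 0, y* = 20/17 > 0, consistent with mu_x = mu_y = 0.
f is convex and the constraints are linear, so this KKT point is the global minimum.
f* = 400/17
Active constraints: 4x + y >= 20 (holds with equality, mu = 40/17 > 0); x >= 0 and y >= 0 are inactive (mu_x = mu_y = 0).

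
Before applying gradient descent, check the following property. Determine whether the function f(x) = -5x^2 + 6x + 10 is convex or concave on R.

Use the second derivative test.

f(x) = -5x^2 + 6x + 10
f'(x) = -10x + 6
f''(x) = -10
Since f''(x) = -10 < 0 for all x, f is concave on R.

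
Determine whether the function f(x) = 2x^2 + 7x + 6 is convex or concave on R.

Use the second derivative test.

f(x) = 2x^2 + 7x + 6
f'(x) = 4x + 7
f''(x) = 4
Since f''(x) = 4 > 0 for all x, f is convex on R.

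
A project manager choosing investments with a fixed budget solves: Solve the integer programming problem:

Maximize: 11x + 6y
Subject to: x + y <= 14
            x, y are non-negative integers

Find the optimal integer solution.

Objective: 11x + 6y, constraint: x + y <= 14
Coefficient of x is 11 >= coefficient of y is 6, so allocate the entire budget to x.
Optimal: x = 14, y = 0, value = 154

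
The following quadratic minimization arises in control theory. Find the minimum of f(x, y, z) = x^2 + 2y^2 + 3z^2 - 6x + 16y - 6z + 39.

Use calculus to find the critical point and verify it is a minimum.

f(x,y,z) = x^2 + 2y^2 + 3z^2 - 6x + 16y - 6z + 39
df/dx = 2x + (-6) = 0 => x = 3
df/dy = 4y + (16) = 0 => y = -4
df/dz = 6z + (-6) = 0 => z = 1
f(3,-4,1) = 1*(3)^2 + 2*(-4)^2 + 3*(1)^2 + -6*(3) + 16*(-4) + -6*(1) + 39 = -5
Hessian is diagonal with entries 2, 4, 6 > 0, confirmed minimum.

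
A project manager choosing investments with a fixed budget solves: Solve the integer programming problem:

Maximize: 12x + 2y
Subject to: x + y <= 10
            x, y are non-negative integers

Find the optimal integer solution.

Objective: 12x + 2y, constraint: x + y <= 10
Coefficient of x is 12 >= coefficient of y is 2, so allocate the entire budget to x.
Optimal: x = 10, y = 0, value = 120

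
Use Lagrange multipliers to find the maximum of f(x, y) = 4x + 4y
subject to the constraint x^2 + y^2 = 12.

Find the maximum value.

Set up Lagrange conditions: grad f = lambda * grad g
  4 = 2*lambda*x
  4 = 2*lambda*y
From these: x/y = 4/4, so x = 4t, y = 4t for some t.
Substitute into constraint: (4t)^2 + (4t)^2 = 12
  t^2 * 32 = 12
  t = sqrt(12/32)
Maximum = 4*x + 4*y = (4^2 + 4^2)*t = 32 * sqrt(12/32) = sqrt(384)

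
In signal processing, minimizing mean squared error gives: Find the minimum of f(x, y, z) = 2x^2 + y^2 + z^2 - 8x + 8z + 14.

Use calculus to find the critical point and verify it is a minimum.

f(x,y,z) = 2x^2 + y^2 + z^2 - 8x + 8z + 14
df/dx = 4x + (-8) = 0 => x = 2
df/dy = 2y + (0) = 0 => y = 0
df/dz = 2z + (8) = 0 => z = -4
f(2,0,-4) = 2*(2)^2 + 1*(0)^2 + 1*(-4)^2 + -8*(2) + 8*(-4) + 14 = -10
Hessian is diagonal with entries 4, 2, 2 > 0, confirmed minimum.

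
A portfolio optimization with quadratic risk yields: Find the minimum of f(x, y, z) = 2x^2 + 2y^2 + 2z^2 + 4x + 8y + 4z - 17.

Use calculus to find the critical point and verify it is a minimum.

f(x,y,z) = 2x^2 + 2y^2 + 2z^2 + 4x + 8y + 4z - 17
df/dx = 4x + (4) = 0 => x = -1
df/dy = 4y + (8) = 0 => y = -2
df/dz = 4z + (4) = 0 => z = -1
f(-1,-2,-1) = 2*(-1)^2 + 2*(-2)^2 + 2*(-1)^2 + 4*(-1) + 8*(-2) + 4*(-1) + -17 = -29
Hessian is diagonal with entries 4, 4, 4 > 0, confirmed minimum.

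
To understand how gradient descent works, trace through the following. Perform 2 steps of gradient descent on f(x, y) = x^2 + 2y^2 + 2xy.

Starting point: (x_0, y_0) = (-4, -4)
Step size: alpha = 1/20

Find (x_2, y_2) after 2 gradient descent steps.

f(x,y) = x^2 + 2y^2 + 2xy
grad_x = 2x + 2y, grad_y = 4y + 2x
Step 1: grad = (-16, -24), (-16/5, -14/5)
Step 2: grad = (-12, -88/5), (-13/5, -48/25)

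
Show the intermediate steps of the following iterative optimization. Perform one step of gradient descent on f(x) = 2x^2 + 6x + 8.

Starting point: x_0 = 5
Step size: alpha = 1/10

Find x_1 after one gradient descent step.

f(x) = 2x^2 + 6x + 8
f'(x) = 4x + 6
f'(5) = 4*5 + (6) = 26
x_1 = x_0 - alpha * f'(x_0) = 5 - 1/10 * 26 = 12/5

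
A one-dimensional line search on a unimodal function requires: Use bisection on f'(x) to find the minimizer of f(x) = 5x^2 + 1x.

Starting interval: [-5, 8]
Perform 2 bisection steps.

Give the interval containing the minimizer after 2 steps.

Finding critical point of f(x) = 5x^2 + 1x using bisection on f'(x) = 10x + 1.
f'(x) = 0 when x = -1/10.
Starting interval: [-5, 8]
Step 1: mid = 3/2, f'(mid) = 16, new interval = [-5, 3/2]
Step 2: mid = -7/4, f'(mid) = -33/2, new interval = [-7/4, 3/2]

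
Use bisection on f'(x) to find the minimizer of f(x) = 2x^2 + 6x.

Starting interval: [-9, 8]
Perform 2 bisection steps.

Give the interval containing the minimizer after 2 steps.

Finding critical point of f(x) = 2x^2 + 6x using bisection on f'(x) = 4x + 6.
f'(x) = 0 when x = -3/2.
Starting interval: [-9, 8]
Step 1: mid = -1/2, f'(mid) = 4, new interval = [-9, -1/2]
Step 2: mid = -19/4, f'(mid) = -13, new interval = [-19/4, -1/2]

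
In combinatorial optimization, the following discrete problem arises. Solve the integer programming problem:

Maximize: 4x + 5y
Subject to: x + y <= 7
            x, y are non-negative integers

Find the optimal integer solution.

Objective: 4x + 5y, constraint: x + y <= 7
Coefficient of y is 5 > coefficient of x is 4, so allocate the entire budget to y.
Optimal: x = 0, y = 7, value = 35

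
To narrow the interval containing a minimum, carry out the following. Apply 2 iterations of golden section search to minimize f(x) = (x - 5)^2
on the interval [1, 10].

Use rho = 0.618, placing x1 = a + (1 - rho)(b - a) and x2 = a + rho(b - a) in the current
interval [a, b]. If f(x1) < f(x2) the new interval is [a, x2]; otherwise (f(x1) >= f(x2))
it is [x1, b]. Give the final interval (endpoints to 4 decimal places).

Golden section search for min of f(x) = (x - 5)^2 on [1, 10].
Each step: x1 = a + (1 - rho)(b - a), x2 = a + rho(b - a); if f(x1) < f(x2) keep [a, x2], otherwise keep [x1, b].
Step 1: [1.0000, 10.0000], x1=4.4380 (f=0.3158), x2=6.5620 (f=2.4398); f(x1) < f(x2) => keep [1.0000, 6.5620]
Step 2: [1.0000, 6.5620], x1=3.1247 (f=3.5168), x2=4.4373 (f=0.3166); f(x1) > f(x2) => keep [3.1247, 6.5620]
Final interval: [3.1247, 6.5620]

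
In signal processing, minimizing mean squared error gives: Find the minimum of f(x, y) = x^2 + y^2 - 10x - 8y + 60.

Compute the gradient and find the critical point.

f(x,y) = x^2 + y^2 - 10x - 8y + 60
df/dx = 2x + (-10) = 0  =>  x = 5
df/dy = 2y + (-8) = 0  =>  y = 4
f(5, 4) = 1*(5)^2 + 1*(4)^2 + -10*(5) + -8*(4) + 60 = 19
Hessian is diagonal with entries 2, 2 > 0, so this is a minimum.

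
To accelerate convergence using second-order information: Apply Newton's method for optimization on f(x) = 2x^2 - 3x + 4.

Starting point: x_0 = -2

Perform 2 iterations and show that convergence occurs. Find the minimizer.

f(x) = 2x^2 - 3x + 4, f'(x) = 4x + (-3), f''(x) = 4
Step 1: f'(-2) = -11, x_1 = -2 - -11/4 = 3/4
Step 2: f'(3/4) = 0, x_2 = 3/4 (converged)
Newton's method converges in 1 step for quadratics.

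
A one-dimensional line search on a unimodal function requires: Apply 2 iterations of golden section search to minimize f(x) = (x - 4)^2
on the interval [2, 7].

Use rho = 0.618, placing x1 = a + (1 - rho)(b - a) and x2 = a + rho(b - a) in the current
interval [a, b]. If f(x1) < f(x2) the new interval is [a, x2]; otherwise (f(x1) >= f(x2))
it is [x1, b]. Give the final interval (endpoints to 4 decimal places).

Golden section search for min of f(x) = (x - 4)^2 on [2, 7].
Each step: x1 = a + (1 - rho)(b - a), x2 = a + rho(b - a); if f(x1) < f(x2) keep [a, x2], otherwise keep [x1, b].
Step 1: [2.0000, 7.0000], x1=3.9100 (f=0.0081), x2=5.0900 (f=1.1881); f(x1) < f(x2) => keep [2.0000, 5.0900]
Step 2: [2.0000, 5.0900], x1=3.1804 (f=0.6718), x2=3.9096 (f=0.0082); f(x1) > f(x2) => keep [3.1804, 5.0900]
Final interval: [3.1804, 5.0900]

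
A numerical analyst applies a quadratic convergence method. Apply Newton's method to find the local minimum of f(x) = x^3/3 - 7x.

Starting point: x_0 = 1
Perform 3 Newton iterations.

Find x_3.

f(x) = x^3/3 - 7x
f'(x) = x^2 - 7, f''(x) = 2x
Newton update: x_{n+1} = x_n - (x_n^2 - 7)/(2*x_n)
Step 1: x_0 = 1, f'=-6, f''=2, x_1 = 4
Step 2: x_1 = 4, f'=9, f''=8, x_2 = 23/8
Step 3: x_2 = 23/8, f'=81/64, f''=23/4, x_3 = 977/368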